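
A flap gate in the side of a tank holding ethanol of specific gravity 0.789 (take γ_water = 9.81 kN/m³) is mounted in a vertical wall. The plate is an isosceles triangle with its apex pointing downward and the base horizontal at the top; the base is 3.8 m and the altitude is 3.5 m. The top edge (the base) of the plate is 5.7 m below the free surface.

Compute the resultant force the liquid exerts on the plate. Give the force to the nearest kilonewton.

F ≈ 353 kN

γ = 0.789 × 9.81 = 7.74009 kN/m³.
With the apex down, the centroid sits h/3 = 3.5/3 = 1.16667 m below the base (the top edge), so the centroid depth is h_c = 5.7 + 1.16667 = 6.86667 m.
A = ½ × 3.8 × 3.5 = 6.65 m².
Resultant F = γ·h_c·A = 7.74009 × 6.86667 × 6.65 = 353.438 kN.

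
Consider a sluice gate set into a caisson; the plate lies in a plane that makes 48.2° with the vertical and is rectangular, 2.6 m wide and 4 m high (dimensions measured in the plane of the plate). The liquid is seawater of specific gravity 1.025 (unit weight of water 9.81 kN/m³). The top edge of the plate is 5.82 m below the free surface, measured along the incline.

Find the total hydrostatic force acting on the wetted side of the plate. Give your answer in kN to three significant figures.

γ = 1.025 × 9.81 = 10.05525 kN/m³.
The plate makes 48.2° with the vertical, i.e. θ = 90° − 48.2° = 41.8° to the horizontal. Measuring y along the incline from the free-surface line, vertical depth h = y·sinθ with sinθ = 0.666532.
The centroid lies 4/2 = 2 m below the top edge, so y_c = 5.82 + 2 = 7.82 m and h_c = 7.82 × 0.666532 = 5.21228 m.
A = 2.6 × 4 = 10.4 m².
Resultant F = γ·h_c·A = 10.05525 × 5.21228 × 10.4 = 545.072 kN.

F ≈ 545 kN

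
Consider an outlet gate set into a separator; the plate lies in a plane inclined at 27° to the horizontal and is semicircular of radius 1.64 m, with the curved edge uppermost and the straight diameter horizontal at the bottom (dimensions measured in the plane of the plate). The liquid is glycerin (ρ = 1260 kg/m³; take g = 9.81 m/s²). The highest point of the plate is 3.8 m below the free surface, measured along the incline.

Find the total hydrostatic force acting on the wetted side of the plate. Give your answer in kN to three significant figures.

γ = ρg = 1260 × 9.81 / 1000 = 12.3606 kN/m³.
Let θ = 27° be the plate's angle to the horizontal; measure y along the incline from where the plane meets the free surface. Vertical depth h = y·sinθ with sinθ = 0.453990.
The centroid lies 4r/(3π) = 0.696038 m above the diameter, so r − 4r/(3π) = 1.64 − 0.696038 = 0.943962 m below the topmost point, so y_c = 3.8 + 0.943962 = 4.74396 m and h_c = 4.74396 × 0.453990 = 2.15371 m.
A = πr²/2 = π × 1.64²/2 = 4.22481 m².
Resultant F = γ·h_c·A = 12.3606 × 2.15371 × 4.22481 = 112.469 kN.

F ≈ 112 kN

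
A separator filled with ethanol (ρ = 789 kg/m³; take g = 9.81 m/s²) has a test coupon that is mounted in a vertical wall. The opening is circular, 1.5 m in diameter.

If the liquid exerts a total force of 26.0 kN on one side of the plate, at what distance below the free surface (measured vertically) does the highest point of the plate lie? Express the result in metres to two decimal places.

d_top ≈ 1.15 m

γ = ρg = 789 × 9.81 / 1000 = 7.74009 kN/m³.
A = π(0.75)² = 1.76715 m².
From F = γ·h_c·A, the centroid depth is h_c = 26.0/(7.74009 × 1.76715) = 1.90088 m.
The centroid is at the centre, 0.75 m below the top of the plate, so the highest point sits at h_top = 1.90088 − 0.75 = 1.15088 m below the surface.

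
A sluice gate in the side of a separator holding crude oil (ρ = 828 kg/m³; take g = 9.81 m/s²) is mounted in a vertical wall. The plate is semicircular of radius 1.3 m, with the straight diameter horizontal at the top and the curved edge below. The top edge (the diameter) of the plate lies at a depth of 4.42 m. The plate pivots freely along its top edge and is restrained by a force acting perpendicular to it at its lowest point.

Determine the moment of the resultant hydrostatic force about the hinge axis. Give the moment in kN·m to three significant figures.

M ≈ 61.7 kN·m

γ = ρg = 828 × 9.81 / 1000 = 8.12268 kN/m³.
The centroid of a semicircle lies 4r/(3π) = 0.551737 m from the diameter, here below the top edge, so the centroid depth is h_c = 4.42 + 0.551737 = 4.97174 m.
A = πr²/2 = π × 1.3²/2 = 2.65465 m².
Resultant F = γ·h_c·A = 8.12268 × 4.97174 × 2.65465 = 107.205 kN.
I_c = (π/8 − 8/(9π))·r⁴ = 0.109757 × 1.3⁴ = 0.313477 m⁴.
Centre of pressure: y_p = y_c + I_c/(y_c·A) = 4.97174 + 0.313477/(4.97174 × 2.65465) = 4.97174 + 0.0237514 = 4.99549 m along the plane.
The resultant acts 0.551737 + 0.0237514 = 0.575488 m (along the plate) below the hinge at the top edge, so the moment about the hinge is M = F × 0.575488 = 107.205 × 0.575488 = 61.6952 kN·m.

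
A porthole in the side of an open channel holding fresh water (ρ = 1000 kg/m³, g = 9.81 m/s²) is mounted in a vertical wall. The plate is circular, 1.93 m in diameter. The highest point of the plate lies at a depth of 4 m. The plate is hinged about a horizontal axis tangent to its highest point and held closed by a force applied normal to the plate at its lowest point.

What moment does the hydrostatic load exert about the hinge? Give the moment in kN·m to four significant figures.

γ = ρg = 1000 × 9.81 = 9810 N/m³ = 9.81 kN/m³.
The centroid is at the centre, 0.965 m below the top of the plate, so the centroid depth is h_c = 4 + 0.965 = 4.965 m.
A = π(0.965)² = 2.92553 m².
Resultant F = γ·h_c·A = 9.81 × 4.965 × 2.92553 = 142.493 kN.
I_c = πr⁴/4 = π × 0.965⁴/4 = 0.681082 m⁴.
Centre of pressure: y_p = y_c + I_c/(y_c·A) = 4.965 + 0.681082/(4.965 × 2.92553) = 4.965 + 0.0468895 = 5.01189 m along the plane.
The resultant acts 0.965 + 0.0468895 = 1.01189 m (along the plate) below the hinge at the top edge, so the moment about the hinge is M = F × 1.01189 = 142.493 × 1.01189 = 144.187 kN·m.

M ≈ 144.2 kN·m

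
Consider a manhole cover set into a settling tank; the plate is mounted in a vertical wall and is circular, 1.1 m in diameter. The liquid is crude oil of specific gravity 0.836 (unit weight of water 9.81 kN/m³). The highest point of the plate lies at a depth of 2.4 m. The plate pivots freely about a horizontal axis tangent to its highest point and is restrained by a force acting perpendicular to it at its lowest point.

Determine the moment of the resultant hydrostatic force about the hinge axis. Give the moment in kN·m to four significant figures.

M ≈ 13.23 kN·m

γ = 0.836 × 9.81 = 8.20116 kN/m³.
The centroid is at the centre, 0.55 m below the top of the plate, so the centroid depth is h_c = 2.4 + 0.55 = 2.95 m.
A = π(0.55)² = 0.950332 m².
Resultant F = γ·h_c·A = 8.20116 × 2.95 × 0.950332 = 22.9918 kN.
I_c = πr⁴/4 = π × 0.55⁴/4 = 0.0718688 m⁴.
Centre of pressure: y_p = y_c + I_c/(y_c·A) = 2.95 + 0.0718688/(2.95 × 0.950332) = 2.95 + 0.0256356 = 2.97564 m along the plane.
The resultant acts 0.55 + 0.0256356 = 0.575636 m (along the plate) below the hinge at the top edge, so the moment about the hinge is M = F × 0.575636 = 22.9918 × 0.575636 = 13.2349 kN·m.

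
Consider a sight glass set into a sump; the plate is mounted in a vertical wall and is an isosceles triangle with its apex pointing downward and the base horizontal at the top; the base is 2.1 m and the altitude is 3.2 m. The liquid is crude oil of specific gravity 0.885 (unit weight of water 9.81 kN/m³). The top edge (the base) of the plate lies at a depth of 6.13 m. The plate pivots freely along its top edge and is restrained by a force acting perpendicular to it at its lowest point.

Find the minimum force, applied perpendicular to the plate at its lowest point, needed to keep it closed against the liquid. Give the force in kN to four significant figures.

γ = 0.885 × 9.81 = 8.68185 kN/m³.
With the apex down, the centroid sits h/3 = 3.2/3 = 1.06667 m below the base (the top edge), so the centroid depth is h_c = 6.13 + 1.06667 = 7.19667 m.
A = ½ × 2.1 × 3.2 = 3.36 m².
Resultant F = γ·h_c·A = 8.68185 × 7.19667 × 3.36 = 209.934 kN.
I_c = b·h³/36 = 2.1 × 3.2³/36 = 1.91147 m⁴.
Centre of pressure: y_p = y_c + I_c/(y_c·A) = 7.19667 + 1.91147/(7.19667 × 3.36) = 7.19667 + 0.079049 = 7.27572 m along the plane.
The resultant acts 1.06667 + 0.079049 = 1.14572 m (along the plate) below the hinge at the top edge, so the moment about the hinge is M = F × 1.14572 = 209.934 × 1.14572 = 240.526 kN·m.
A normal force at the bottom, 3.2 m from the hinge, must supply this moment: P = 240.526/3.2 = 75.1644 kN.

P ≈ 75.16 kN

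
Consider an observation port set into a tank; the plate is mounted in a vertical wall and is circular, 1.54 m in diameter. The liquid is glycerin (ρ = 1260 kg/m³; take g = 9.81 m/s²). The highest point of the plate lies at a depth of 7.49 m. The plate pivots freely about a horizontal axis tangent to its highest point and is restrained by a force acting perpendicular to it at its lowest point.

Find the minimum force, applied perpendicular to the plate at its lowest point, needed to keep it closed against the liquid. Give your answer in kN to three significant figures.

γ = ρg = 1260 × 9.81 / 1000 = 12.3606 kN/m³.
The centroid is at the centre, 0.77 m below the top of the plate, so the centroid depth is h_c = 7.49 + 0.77 = 8.26 m.
A = π(0.77)² = 1.86265 m².
Resultant F = γ·h_c·A = 12.3606 × 8.26 × 1.86265 = 190.174 kN.
I_c = πr⁴/4 = π × 0.77⁴/4 = 0.276091 m⁴.
Centre of pressure: y_p = y_c + I_c/(y_c·A) = 8.26 + 0.276091/(8.26 × 1.86265) = 8.26 + 0.0179449 = 8.27794 m along the plane.
The resultant acts 0.77 + 0.0179449 = 0.787945 m (along the plate) below the hinge at the top edge, so the moment about the hinge is M = F × 0.787945 = 190.174 × 0.787945 = 149.847 kN·m.
A normal force at the bottom, 1.54 m from the hinge, must supply this moment: P = 149.847/1.54 = 97.3032 kN.

P ≈ 97.3 kN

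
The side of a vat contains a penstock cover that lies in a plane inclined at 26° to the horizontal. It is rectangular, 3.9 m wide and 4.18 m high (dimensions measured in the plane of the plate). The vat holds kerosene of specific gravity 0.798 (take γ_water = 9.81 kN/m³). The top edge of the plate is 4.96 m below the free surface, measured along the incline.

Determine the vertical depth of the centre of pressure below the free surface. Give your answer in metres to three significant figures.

h_p = 3.18 m

γ = 0.798 × 9.81 = 7.82838 kN/m³.
Let θ = 26° be the plate's angle to the horizontal; measure y along the incline from where the plane meets the free surface. Vertical depth h = y·sinθ with sinθ = 0.438371.
The centroid lies 4.18/2 = 2.09 m below the top edge, so y_c = 4.96 + 2.09 = 7.05 m and h_c = 7.05 × 0.438371 = 3.09052 m.
A = 3.9 × 4.18 = 16.302 m².
Resultant F = γ·h_c·A = 7.82838 × 3.09052 × 16.302 = 394.407 kN.
I_c = b·h³/12 = 3.9 × 4.18³/12 = 23.7363 m⁴.
Centre of pressure: y_p = y_c + I_c/(y_c·A) = 7.05 + 23.7363/(7.05 × 16.302) = 7.05 + 0.20653 = 7.25653 m along the plane.
Vertically, h_p = y_p·sinθ = 7.25653 × 0.438371 = 3.18105 m.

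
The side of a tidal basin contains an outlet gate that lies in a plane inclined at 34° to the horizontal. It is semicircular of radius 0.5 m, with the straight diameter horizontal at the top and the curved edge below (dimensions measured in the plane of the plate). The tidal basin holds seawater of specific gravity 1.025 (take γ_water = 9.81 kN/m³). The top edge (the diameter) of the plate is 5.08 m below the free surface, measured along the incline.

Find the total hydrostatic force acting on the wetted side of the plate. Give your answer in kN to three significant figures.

γ = 1.025 × 9.81 = 10.05525 kN/m³.
Let θ = 34° be the plate's angle to the horizontal; measure y along the incline from where the plane meets the free surface. Vertical depth h = y·sinθ with sinθ = 0.559193.
The centroid of a semicircle lies 4r/(3π) = 0.212207 m from the diameter, here below the top edge, so y_c = 5.08 + 0.212207 = 5.29221 m and h_c = 5.29221 × 0.559193 = 2.95937 m.
A = πr²/2 = π × 0.5²/2 = 0.392699 m².
Resultant F = γ·h_c·A = 10.05525 × 2.95937 × 0.392699 = 11.6856 kN.

F ≈ 11.7 kN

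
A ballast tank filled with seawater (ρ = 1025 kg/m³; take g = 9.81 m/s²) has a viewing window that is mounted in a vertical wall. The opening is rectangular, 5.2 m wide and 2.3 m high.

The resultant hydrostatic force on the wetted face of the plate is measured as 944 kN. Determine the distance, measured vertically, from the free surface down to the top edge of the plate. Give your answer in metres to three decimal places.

γ = ρg = 1025 × 9.81 / 1000 = 10.05525 kN/m³.
A = 5.2 × 2.3 = 11.96 m².
From F = γ·h_c·A, the centroid depth is h_c = 944/(10.05525 × 11.96) = 7.84961 m.
The centroid lies 2.3/2 = 1.15 m below the top edge, so the top edge sits at h_top = 7.84961 − 1.15 = 6.69961 m below the surface.

d_top ≈ 6.700 m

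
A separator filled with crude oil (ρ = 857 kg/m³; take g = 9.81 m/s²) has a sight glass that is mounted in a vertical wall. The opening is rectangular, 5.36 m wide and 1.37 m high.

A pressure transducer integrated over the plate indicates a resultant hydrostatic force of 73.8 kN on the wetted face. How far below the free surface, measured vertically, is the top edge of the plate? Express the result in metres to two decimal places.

d_top ≈ 0.51 m

γ = ρg = 857 × 9.81 / 1000 = 8.40717 kN/m³.
A = 5.36 × 1.37 = 7.3432 m².
From F = γ·h_c·A, the centroid depth is h_c = 73.8/(8.40717 × 7.3432) = 1.19542 m.
The centroid lies 1.37/2 = 0.685 m below the top edge, so the top edge sits at h_top = 1.19542 − 0.685 = 0.51042 m below the surface.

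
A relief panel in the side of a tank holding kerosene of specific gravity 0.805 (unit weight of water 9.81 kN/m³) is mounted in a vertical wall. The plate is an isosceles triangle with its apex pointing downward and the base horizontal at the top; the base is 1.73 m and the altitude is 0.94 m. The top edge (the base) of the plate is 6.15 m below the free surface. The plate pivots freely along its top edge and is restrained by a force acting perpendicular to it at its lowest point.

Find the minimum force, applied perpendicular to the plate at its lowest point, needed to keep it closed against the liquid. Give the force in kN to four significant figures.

γ = 0.805 × 9.81 = 7.89705 kN/m³.
With the apex down, the centroid sits h/3 = 0.94/3 = 0.313333 m below the base (the top edge), so the centroid depth is h_c = 6.15 + 0.313333 = 6.46333 m.
A = ½ × 1.73 × 0.94 = 0.8131 m².
Resultant F = γ·h_c·A = 7.89705 × 6.46333 × 0.8131 = 41.5016 kN.
I_c = b·h³/36 = 1.73 × 0.94³/36 = 0.0399142 m⁴.
Centre of pressure: y_p = y_c + I_c/(y_c·A) = 6.46333 + 0.0399142/(6.46333 × 0.8131) = 6.46333 + 0.00759499 = 6.47092 m along the plane.
The resultant acts 0.313333 + 0.00759499 = 0.320928 m (along the plate) below the hinge at the top edge, so the moment about the hinge is M = F × 0.320928 = 41.5016 × 0.320928 = 13.319 kN·m.
A normal force at the bottom, 0.94 m from the hinge, must supply this moment: P = 13.319/0.94 = 14.1691 kN.

P ≈ 14.17 kN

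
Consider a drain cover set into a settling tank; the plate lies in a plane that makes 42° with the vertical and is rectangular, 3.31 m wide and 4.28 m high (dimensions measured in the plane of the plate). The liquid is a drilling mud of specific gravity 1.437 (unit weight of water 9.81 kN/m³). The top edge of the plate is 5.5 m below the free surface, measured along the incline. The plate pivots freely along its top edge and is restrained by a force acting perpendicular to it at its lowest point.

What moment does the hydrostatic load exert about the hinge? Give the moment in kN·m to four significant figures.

M ≈ 2653 kN·m

γ = 1.437 × 9.81 = 14.09697 kN/m³.
The plate makes 42° with the vertical, i.e. θ = 90° − 42° = 48° to the horizontal. Measuring y along the incline from the free-surface line, vertical depth h = y·sinθ with sinθ = 0.743145.
The centroid lies 4.28/2 = 2.14 m below the top edge, so y_c = 5.5 + 2.14 = 7.64 m and h_c = 7.64 × 0.743145 = 5.67763 m.
A = 3.31 × 4.28 = 14.1668 m².
Resultant F = γ·h_c·A = 14.09697 × 5.67763 × 14.1668 = 1133.87 kN.
I_c = b·h³/12 = 3.31 × 4.28³/12 = 21.6261 m⁴.
Centre of pressure: y_p = y_c + I_c/(y_c·A) = 7.64 + 21.6261/(7.64 × 14.1668) = 7.64 + 0.199808 = 7.83981 m along the plane.
The resultant acts 2.14 + 0.199808 = 2.33981 m (along the plate) below the hinge at the top edge, so the moment about the hinge is M = F × 2.33981 = 1133.87 × 2.33981 = 2653.04 kN·m.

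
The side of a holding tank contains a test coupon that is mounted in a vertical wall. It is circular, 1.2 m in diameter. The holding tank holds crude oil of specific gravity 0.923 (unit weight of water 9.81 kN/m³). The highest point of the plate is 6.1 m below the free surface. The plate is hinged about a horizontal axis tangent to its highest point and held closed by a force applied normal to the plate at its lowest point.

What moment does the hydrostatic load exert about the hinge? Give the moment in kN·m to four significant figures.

γ = 0.923 × 9.81 = 9.05463 kN/m³.
The centroid is at the centre, 0.6 m below the top of the plate, so the centroid depth is h_c = 6.1 + 0.6 = 6.7 m.
A = π(0.6)² = 1.13097 m².
Resultant F = γ·h_c·A = 9.05463 × 6.7 × 1.13097 = 68.6114 kN.
I_c = πr⁴/4 = π × 0.6⁴/4 = 0.101788 m⁴.
Centre of pressure: y_p = y_c + I_c/(y_c·A) = 6.7 + 0.101788/(6.7 × 1.13097) = 6.7 + 0.0134329 = 6.71343 m along the plane.
The resultant acts 0.6 + 0.0134329 = 0.613433 m (along the plate) below the hinge at the top edge, so the moment about the hinge is M = F × 0.613433 = 68.6114 × 0.613433 = 42.0885 kN·m.

M ≈ 42.09 kN·m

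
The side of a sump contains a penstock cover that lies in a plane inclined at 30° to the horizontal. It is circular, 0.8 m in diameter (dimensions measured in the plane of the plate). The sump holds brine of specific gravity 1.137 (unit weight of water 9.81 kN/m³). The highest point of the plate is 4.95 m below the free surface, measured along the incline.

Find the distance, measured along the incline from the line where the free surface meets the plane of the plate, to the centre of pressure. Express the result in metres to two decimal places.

γ = 1.137 × 9.81 = 11.15397 kN/m³.
Let θ = 30° be the plate's angle to the horizontal; measure y along the incline from where the plane meets the free surface. Vertical depth h = y·sinθ with sinθ = 0.500000.
The centroid is at the centre, 0.4 m below the top of the plate, so y_c = 4.95 + 0.4 = 5.35 m and h_c = 5.35 × 0.500000 = 2.675 m.
A = π(0.4)² = 0.502655 m².
Resultant F = γ·h_c·A = 11.15397 × 2.675 × 0.502655 = 14.9977 kN.
I_c = πr⁴/4 = π × 0.4⁴/4 = 0.0201062 m⁴.
Centre of pressure: y_p = y_c + I_c/(y_c·A) = 5.35 + 0.0201062/(5.35 × 0.502655) = 5.35 + 0.00747664 = 5.35748 m along the plane.

y_p = 5.36 m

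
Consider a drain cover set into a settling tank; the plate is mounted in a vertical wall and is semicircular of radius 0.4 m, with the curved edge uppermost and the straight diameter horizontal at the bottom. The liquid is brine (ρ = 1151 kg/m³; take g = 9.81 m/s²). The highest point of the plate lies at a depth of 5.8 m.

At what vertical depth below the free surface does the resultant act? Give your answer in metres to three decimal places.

h_p = 6.032 m

γ = ρg = 1151 × 9.81 / 1000 = 11.29131 kN/m³.
The centroid lies 4r/(3π) = 0.169765 m above the diameter, so r − 4r/(3π) = 0.4 − 0.169765 = 0.230235 m below the topmost point, so the centroid depth is h_c = 5.8 + 0.230235 = 6.03024 m.
A = πr²/2 = π × 0.4²/2 = 0.251327 m².
Resultant F = γ·h_c·A = 11.29131 × 6.03024 × 0.251327 = 17.1127 kN.
I_c = (π/8 − 8/(9π))·r⁴ = 0.109757 × 0.4⁴ = 0.00280978 m⁴.
Centre of pressure: y_p = y_c + I_c/(y_c·A) = 6.03024 + 0.00280978/(6.03024 × 0.251327) = 6.03024 + 0.00185395 = 6.03209 m along the plane.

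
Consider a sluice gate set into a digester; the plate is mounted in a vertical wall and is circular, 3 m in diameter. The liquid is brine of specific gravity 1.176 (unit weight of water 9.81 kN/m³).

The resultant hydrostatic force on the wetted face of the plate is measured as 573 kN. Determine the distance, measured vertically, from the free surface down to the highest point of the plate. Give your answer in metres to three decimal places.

d_top ≈ 5.527 m

γ = 1.176 × 9.81 = 11.53656 kN/m³.
A = π(1.5)² = 7.06858 m².
From F = γ·h_c·A, the centroid depth is h_c = 573/(11.53656 × 7.06858) = 7.02661 m.
The centroid is at the centre, 1.5 m below the top of the plate, so the highest point sits at h_top = 7.02661 − 1.5 = 5.52661 m below the surface.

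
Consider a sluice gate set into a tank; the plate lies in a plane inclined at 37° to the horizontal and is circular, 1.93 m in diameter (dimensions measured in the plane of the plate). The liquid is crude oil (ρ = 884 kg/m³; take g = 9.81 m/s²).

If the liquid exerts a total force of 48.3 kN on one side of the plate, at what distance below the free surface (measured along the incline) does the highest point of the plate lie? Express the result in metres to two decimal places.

y_top ≈ 2.20 m

γ = ρg = 884 × 9.81 / 1000 = 8.67204 kN/m³.
A = π(0.965)² = 2.92553 m².
From F = γ·h_c·A, the centroid depth is h_c = 48.3/(8.67204 × 2.92553) = 1.9038 m.
Let θ = 37° be the plate's angle to the horizontal; measure y along the incline from where the plane meets the free surface. Vertical depth h = y·sinθ with sinθ = 0.601815.
Along the incline, y_c = h_c/sinθ = 1.9038/0.601815 = 3.16343 m.
The centroid is at the centre, 0.965 m below the top of the plate, so the highest point sits at y_top = 3.16343 − 0.965 = 2.19843 m along the incline.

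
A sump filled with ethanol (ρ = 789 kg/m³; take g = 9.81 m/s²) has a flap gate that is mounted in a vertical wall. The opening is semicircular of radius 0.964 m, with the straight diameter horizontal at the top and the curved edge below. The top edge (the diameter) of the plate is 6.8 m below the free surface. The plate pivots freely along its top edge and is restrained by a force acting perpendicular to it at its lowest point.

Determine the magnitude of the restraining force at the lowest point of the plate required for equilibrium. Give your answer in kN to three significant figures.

γ = ρg = 789 × 9.81 / 1000 = 7.74009 kN/m³.
The centroid of a semicircle lies 4r/(3π) = 0.409134 m from the diameter, here below the top edge, so the centroid depth is h_c = 6.8 + 0.409134 = 7.20913 m.
A = πr²/2 = π × 0.964²/2 = 1.45973 m².
Resultant F = γ·h_c·A = 7.74009 × 7.20913 × 1.45973 = 81.4519 kN.
I_c = (π/8 − 8/(9π))·r⁴ = 0.109757 × 0.964⁴ = 0.0947852 m⁴.
Centre of pressure: y_p = y_c + I_c/(y_c·A) = 7.20913 + 0.0947852/(7.20913 × 1.45973) = 7.20913 + 0.0090071 = 7.21814 m along the plane.
The resultant acts 0.409134 + 0.0090071 = 0.418141 m (along the plate) below the hinge at the top edge, so the moment about the hinge is M = F × 0.418141 = 81.4519 × 0.418141 = 34.0584 kN·m.
A normal force at the bottom, 0.964 m from the hinge, must supply this moment: P = 34.0584/0.964 = 35.3303 kN.

P ≈ 35.3 kN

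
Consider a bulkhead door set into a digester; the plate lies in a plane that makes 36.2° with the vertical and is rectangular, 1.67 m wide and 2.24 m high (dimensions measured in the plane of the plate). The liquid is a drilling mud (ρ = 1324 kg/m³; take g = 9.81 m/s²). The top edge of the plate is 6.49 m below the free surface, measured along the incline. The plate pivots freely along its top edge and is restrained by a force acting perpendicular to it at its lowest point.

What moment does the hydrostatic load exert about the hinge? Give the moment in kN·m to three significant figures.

γ = ρg = 1324 × 9.81 / 1000 = 12.98844 kN/m³.
The plate makes 36.2° with the vertical, i.e. θ = 90° − 36.2° = 53.8° to the horizontal. Measuring y along the incline from the free-surface line, vertical depth h = y·sinθ with sinθ = 0.806960.
The centroid lies 2.24/2 = 1.12 m below the top edge, so y_c = 6.49 + 1.12 = 7.61 m and h_c = 7.61 × 0.806960 = 6.14097 m.
A = 1.67 × 2.24 = 3.7408 m².
Resultant F = γ·h_c·A = 12.98844 × 6.14097 × 3.7408 = 298.372 kN.
I_c = b·h³/12 = 1.67 × 2.24³/12 = 1.56415 m⁴.
Centre of pressure: y_p = y_c + I_c/(y_c·A) = 7.61 + 1.56415/(7.61 × 3.7408) = 7.61 + 0.0549451 = 7.66495 m along the plane.
The resultant acts 1.12 + 0.0549451 = 1.17495 m (along the plate) below the hinge at the top edge, so the moment about the hinge is M = F × 1.17495 = 298.372 × 1.17495 = 350.572 kN·m.

M ≈ 351 kN·m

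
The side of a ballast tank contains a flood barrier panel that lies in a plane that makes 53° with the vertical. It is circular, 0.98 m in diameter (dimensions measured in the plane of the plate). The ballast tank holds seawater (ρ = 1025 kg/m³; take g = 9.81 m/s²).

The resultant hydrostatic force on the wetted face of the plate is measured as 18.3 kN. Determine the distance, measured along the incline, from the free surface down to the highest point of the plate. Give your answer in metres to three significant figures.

γ = ρg = 1025 × 9.81 / 1000 = 10.05525 kN/m³.
A = π(0.49)² = 0.754296 m².
From F = γ·h_c·A, the centroid depth is h_c = 18.3/(10.05525 × 0.754296) = 2.41277 m.
The plate makes 53° with the vertical, i.e. θ = 90° − 53° = 37° to the horizontal. Measuring y along the incline from the free-surface line, vertical depth h = y·sinθ with sinθ = 0.601815.
Along the incline, y_c = h_c/sinθ = 2.41277/0.601815 = 4.00916 m.
The centroid is at the centre, 0.49 m below the top of the plate, so the highest point sits at y_top = 4.00916 − 0.49 = 3.51916 m along the incline.

y_top ≈ 3.52 m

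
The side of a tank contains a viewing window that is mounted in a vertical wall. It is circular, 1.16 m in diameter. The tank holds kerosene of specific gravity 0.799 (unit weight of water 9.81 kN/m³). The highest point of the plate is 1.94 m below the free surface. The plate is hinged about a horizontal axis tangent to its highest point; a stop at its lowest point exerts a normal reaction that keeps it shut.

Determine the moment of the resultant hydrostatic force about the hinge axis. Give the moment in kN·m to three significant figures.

γ = 0.799 × 9.81 = 7.83819 kN/m³.
The centroid is at the centre, 0.58 m below the top of the plate, so the centroid depth is h_c = 1.94 + 0.58 = 2.52 m.
A = π(0.58)² = 1.05683 m².
Resultant F = γ·h_c·A = 7.83819 × 2.52 × 1.05683 = 20.8748 kN.
I_c = πr⁴/4 = π × 0.58⁴/4 = 0.0888796 m⁴.
Centre of pressure: y_p = y_c + I_c/(y_c·A) = 2.52 + 0.0888796/(2.52 × 1.05683) = 2.52 + 0.0333731 = 2.55337 m along the plane.
The resultant acts 0.58 + 0.0333731 = 0.613373 m (along the plate) below the hinge at the top edge, so the moment about the hinge is M = F × 0.613373 = 20.8748 × 0.613373 = 12.804 kN·m.

M ≈ 12.8 kN·m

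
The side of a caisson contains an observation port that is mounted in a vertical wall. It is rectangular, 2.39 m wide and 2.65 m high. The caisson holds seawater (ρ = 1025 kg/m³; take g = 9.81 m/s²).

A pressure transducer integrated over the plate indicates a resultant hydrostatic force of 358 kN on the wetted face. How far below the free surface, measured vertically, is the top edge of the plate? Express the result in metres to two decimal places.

γ = ρg = 1025 × 9.81 / 1000 = 10.05525 kN/m³.
A = 2.39 × 2.65 = 6.3335 m².
From F = γ·h_c·A, the centroid depth is h_c = 358/(10.05525 × 6.3335) = 5.62142 m.
The centroid lies 2.65/2 = 1.325 m below the top edge, so the top edge sits at h_top = 5.62142 − 1.325 = 4.29642 m below the surface.

d_top ≈ 4.30 m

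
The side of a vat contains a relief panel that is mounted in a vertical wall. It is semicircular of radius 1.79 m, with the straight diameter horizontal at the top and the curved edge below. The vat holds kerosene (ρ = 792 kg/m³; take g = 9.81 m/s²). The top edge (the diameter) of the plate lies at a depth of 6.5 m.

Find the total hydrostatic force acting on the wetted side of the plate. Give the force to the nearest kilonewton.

F ≈ 284 kN

γ = ρg = 792 × 9.81 / 1000 = 7.76952 kN/m³.
The centroid of a semicircle lies 4r/(3π) = 0.7597 m from the diameter, here below the top edge, so the centroid depth is h_c = 6.5 + 0.7597 = 7.2597 m.
A = πr²/2 = π × 1.79²/2 = 5.03299 m².
Resultant F = γ·h_c·A = 7.76952 × 7.2597 × 5.03299 = 283.883 kN.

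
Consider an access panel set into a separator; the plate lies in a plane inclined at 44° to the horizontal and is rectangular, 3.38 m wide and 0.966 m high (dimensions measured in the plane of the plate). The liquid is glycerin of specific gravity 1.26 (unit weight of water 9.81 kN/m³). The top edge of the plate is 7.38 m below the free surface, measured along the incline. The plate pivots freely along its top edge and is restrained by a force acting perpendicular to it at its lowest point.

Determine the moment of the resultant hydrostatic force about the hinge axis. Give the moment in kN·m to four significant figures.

γ = 1.26 × 9.81 = 12.3606 kN/m³.
Let θ = 44° be the plate's angle to the horizontal; measure y along the incline from where the plane meets the free surface. Vertical depth h = y·sinθ with sinθ = 0.694658.
The centroid lies 0.966/2 = 0.483 m below the top edge, so y_c = 7.38 + 0.483 = 7.863 m and h_c = 7.863 × 0.694658 = 5.4621 m.
A = 3.38 × 0.966 = 3.26508 m².
Resultant F = γ·h_c·A = 12.3606 × 5.4621 × 3.26508 = 220.441 kN.
I_c = b·h³/12 = 3.38 × 0.966³/12 = 0.253902 m⁴.
Centre of pressure: y_p = y_c + I_c/(y_c·A) = 7.863 + 0.253902/(7.863 × 3.26508) = 7.863 + 0.00988972 = 7.87289 m along the plane.
The resultant acts 0.483 + 0.00988972 = 0.49289 m (along the plate) below the hinge at the top edge, so the moment about the hinge is M = F × 0.49289 = 220.441 × 0.49289 = 108.653 kN·m.

M ≈ 108.7 kN·m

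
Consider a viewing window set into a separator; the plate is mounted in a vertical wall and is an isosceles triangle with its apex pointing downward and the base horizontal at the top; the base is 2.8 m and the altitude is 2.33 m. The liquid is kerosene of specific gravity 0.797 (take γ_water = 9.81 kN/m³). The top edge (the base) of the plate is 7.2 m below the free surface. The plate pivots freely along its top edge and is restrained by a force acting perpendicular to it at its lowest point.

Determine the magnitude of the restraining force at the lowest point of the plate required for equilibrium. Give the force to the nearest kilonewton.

P ≈ 71 kN

γ = 0.797 × 9.81 = 7.81857 kN/m³.
With the apex down, the centroid sits h/3 = 2.33/3 = 0.776667 m below the base (the top edge), so the centroid depth is h_c = 7.2 + 0.776667 = 7.97667 m.
A = ½ × 2.8 × 2.33 = 3.262 m².
Resultant F = γ·h_c·A = 7.81857 × 7.97667 × 3.262 = 203.438 kN.
I_c = b·h³/36 = 2.8 × 2.33³/36 = 0.983837 m⁴.
Centre of pressure: y_p = y_c + I_c/(y_c·A) = 7.97667 + 0.983837/(7.97667 × 3.262) = 7.97667 + 0.0378109 = 8.01448 m along the plane.
The resultant acts 0.776667 + 0.0378109 = 0.814478 m (along the plate) below the hinge at the top edge, so the moment about the hinge is M = F × 0.814478 = 203.438 × 0.814478 = 165.696 kN·m.
A normal force at the bottom, 2.33 m from the hinge, must supply this moment: P = 165.696/2.33 = 71.1142 kN.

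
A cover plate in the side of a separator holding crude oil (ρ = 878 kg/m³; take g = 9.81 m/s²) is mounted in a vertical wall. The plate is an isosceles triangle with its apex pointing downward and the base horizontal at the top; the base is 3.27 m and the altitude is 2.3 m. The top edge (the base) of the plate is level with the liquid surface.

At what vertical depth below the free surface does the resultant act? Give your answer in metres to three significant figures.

h_p = 1.15 m

γ = ρg = 878 × 9.81 / 1000 = 8.61318 kN/m³.
With the apex down, the centroid sits h/3 = 2.3/3 = 0.766667 m below the base (the top edge), so the centroid depth is h_c = 0.766667 m.
A = ½ × 3.27 × 2.3 = 3.7605 m².
Resultant F = γ·h_c·A = 8.61318 × 0.766667 × 3.7605 = 24.8322 kN.
I_c = b·h³/36 = 3.27 × 2.3³/36 = 1.10517 m⁴.
Centre of pressure: y_p = y_c + I_c/(y_c·A) = 0.766667 + 1.10517/(0.766667 × 3.7605) = 0.766667 + 0.383333 = 1.15 m along the plane.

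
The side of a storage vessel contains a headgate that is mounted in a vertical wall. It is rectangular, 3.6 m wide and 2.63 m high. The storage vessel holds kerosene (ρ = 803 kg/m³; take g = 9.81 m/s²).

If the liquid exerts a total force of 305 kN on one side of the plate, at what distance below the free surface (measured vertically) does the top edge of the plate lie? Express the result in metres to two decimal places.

d_top ≈ 2.77 m

γ = ρg = 803 × 9.81 / 1000 = 7.87743 kN/m³.
A = 3.6 × 2.63 = 9.468 m².
From F = γ·h_c·A, the centroid depth is h_c = 305/(7.87743 × 9.468) = 4.08938 m.
The centroid lies 2.63/2 = 1.315 m below the top edge, so the top edge sits at h_top = 4.08938 − 1.315 = 2.77438 m below the surface.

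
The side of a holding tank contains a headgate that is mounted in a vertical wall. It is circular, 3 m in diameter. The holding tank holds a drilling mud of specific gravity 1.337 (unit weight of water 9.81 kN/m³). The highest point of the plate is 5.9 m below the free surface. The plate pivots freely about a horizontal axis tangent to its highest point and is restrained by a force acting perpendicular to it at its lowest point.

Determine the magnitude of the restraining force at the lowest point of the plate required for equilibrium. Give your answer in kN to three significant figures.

P ≈ 360 kN

γ = 1.337 × 9.81 = 13.11597 kN/m³.
The centroid is at the centre, 1.5 m below the top of the plate, so the centroid depth is h_c = 5.9 + 1.5 = 7.4 m.
A = π(1.5)² = 7.06858 m².
Resultant F = γ·h_c·A = 13.11597 × 7.4 × 7.06858 = 686.063 kN.
I_c = πr⁴/4 = π × 1.5⁴/4 = 3.97608 m⁴.
Centre of pressure: y_p = y_c + I_c/(y_c·A) = 7.4 + 3.97608/(7.4 × 7.06858) = 7.4 + 0.0760136 = 7.47601 m along the plane.
The resultant acts 1.5 + 0.0760136 = 1.57601 m (along the plate) below the hinge at the top edge, so the moment about the hinge is M = F × 1.57601 = 686.063 × 1.57601 = 1081.24 kN·m.
A normal force at the bottom, 3 m from the hinge, must supply this moment: P = 1081.24/3 = 360.413 kN.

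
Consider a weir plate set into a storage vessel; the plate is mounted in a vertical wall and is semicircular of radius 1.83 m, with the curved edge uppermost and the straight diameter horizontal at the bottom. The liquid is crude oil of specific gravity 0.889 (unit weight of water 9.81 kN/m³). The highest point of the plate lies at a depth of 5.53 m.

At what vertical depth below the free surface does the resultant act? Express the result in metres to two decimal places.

h_p = 6.62 m

γ = 0.889 × 9.81 = 8.72109 kN/m³.
The centroid lies 4r/(3π) = 0.776676 m above the diameter, so r − 4r/(3π) = 1.83 − 0.776676 = 1.05332 m below the topmost point, so the centroid depth is h_c = 5.53 + 1.05332 = 6.58332 m.
A = πr²/2 = π × 1.83²/2 = 5.26044 m².
Resultant F = γ·h_c·A = 8.72109 × 6.58332 × 5.26044 = 302.021 kN.
I_c = (π/8 − 8/(9π))·r⁴ = 0.109757 × 1.83⁴ = 1.23094 m⁴.
Centre of pressure: y_p = y_c + I_c/(y_c·A) = 6.58332 + 1.23094/(6.58332 × 5.26044) = 6.58332 + 0.0355443 = 6.61886 m along the plane.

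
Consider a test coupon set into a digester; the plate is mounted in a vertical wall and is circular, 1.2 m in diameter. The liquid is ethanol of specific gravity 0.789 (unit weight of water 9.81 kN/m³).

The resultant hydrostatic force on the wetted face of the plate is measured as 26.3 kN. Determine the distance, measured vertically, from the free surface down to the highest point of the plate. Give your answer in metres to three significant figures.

d_top ≈ 2.40 m

γ = 0.789 × 9.81 = 7.74009 kN/m³.
A = π(0.6)² = 1.13097 m².
From F = γ·h_c·A, the centroid depth is h_c = 26.3/(7.74009 × 1.13097) = 3.00441 m.
The centroid is at the centre, 0.6 m below the top of the plate, so the highest point sits at h_top = 3.00441 − 0.6 = 2.40441 m below the surface.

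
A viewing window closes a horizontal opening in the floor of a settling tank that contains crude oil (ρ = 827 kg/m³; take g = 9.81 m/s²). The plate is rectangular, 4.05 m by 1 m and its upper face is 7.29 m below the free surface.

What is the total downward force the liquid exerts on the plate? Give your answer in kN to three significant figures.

γ = ρg = 827 × 9.81 / 1000 = 8.11287 kN/m³.
The plate is horizontal, so pressure is uniform at p = γ·h = 8.11287 × 7.29 = 59.1428 kN/m².
A = 4.05 × 1 = 4.05 m².
F = p·A = 59.1428 × 4.05 = 239.528 kN.

F ≈ 240 kN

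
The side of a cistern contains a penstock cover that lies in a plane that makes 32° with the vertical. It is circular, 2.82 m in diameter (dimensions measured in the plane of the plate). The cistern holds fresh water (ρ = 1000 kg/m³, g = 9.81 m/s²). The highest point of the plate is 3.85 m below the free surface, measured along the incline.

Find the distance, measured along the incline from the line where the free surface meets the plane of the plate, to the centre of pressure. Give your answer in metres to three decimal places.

γ = ρg = 1000 × 9.81 = 9810 N/m³ = 9.81 kN/m³.
The plate makes 32° with the vertical, i.e. θ = 90° − 32° = 58° to the horizontal. Measuring y along the incline from the free-surface line, vertical depth h = y·sinθ with sinθ = 0.848048.
The centroid is at the centre, 1.41 m below the top of the plate, so y_c = 3.85 + 1.41 = 5.26 m and h_c = 5.26 × 0.848048 = 4.46073 m.
A = π(1.41)² = 6.2458 m².
Resultant F = γ·h_c·A = 9.81 × 4.46073 × 6.2458 = 273.315 kN.
I_c = πr⁴/4 = π × 1.41⁴/4 = 3.10432 m⁴.
Centre of pressure: y_p = y_c + I_c/(y_c·A) = 5.26 + 3.10432/(5.26 × 6.2458) = 5.26 + 0.0944915 = 5.35449 m along the plane.

y_p = 5.354 m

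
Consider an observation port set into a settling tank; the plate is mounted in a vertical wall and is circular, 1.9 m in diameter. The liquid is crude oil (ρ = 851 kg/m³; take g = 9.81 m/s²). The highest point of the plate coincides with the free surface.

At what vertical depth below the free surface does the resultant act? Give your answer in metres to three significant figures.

h_p = 1.19 m

γ = ρg = 851 × 9.81 / 1000 = 8.34831 kN/m³.
The centroid is at the centre, 0.95 m below the top of the plate, so the centroid depth is h_c = 0.95 m.
A = π(0.95)² = 2.83529 m².
Resultant F = γ·h_c·A = 8.34831 × 0.95 × 2.83529 = 22.4864 kN.
I_c = πr⁴/4 = π × 0.95⁴/4 = 0.639712 m⁴.
Centre of pressure: y_p = y_c + I_c/(y_c·A) = 0.95 + 0.639712/(0.95 × 2.83529) = 0.95 + 0.2375 = 1.1875 m along the plane.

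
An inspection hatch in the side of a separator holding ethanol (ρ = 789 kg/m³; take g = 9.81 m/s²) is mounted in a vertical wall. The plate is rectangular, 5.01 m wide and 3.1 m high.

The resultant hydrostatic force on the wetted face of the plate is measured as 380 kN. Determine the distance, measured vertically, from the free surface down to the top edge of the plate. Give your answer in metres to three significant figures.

d_top ≈ 1.61 m

γ = ρg = 789 × 9.81 / 1000 = 7.74009 kN/m³.
A = 5.01 × 3.1 = 15.531 m².
From F = γ·h_c·A, the centroid depth is h_c = 380/(7.74009 × 15.531) = 3.1611 m.
The centroid lies 3.1/2 = 1.55 m below the top edge, so the top edge sits at h_top = 3.1611 − 1.55 = 1.6111 m below the surface.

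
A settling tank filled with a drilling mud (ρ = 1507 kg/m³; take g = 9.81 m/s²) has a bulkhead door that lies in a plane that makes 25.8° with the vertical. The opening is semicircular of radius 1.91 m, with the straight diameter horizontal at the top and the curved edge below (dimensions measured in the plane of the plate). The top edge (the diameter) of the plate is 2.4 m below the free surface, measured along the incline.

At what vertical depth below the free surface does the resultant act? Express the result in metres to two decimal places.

γ = ρg = 1507 × 9.81 / 1000 = 14.78367 kN/m³.
The plate makes 25.8° with the vertical, i.e. θ = 90° − 25.8° = 64.2° to the horizontal. Measuring y along the incline from the free-surface line, vertical depth h = y·sinθ with sinθ = 0.900319.
The centroid of a semicircle lies 4r/(3π) = 0.810629 m from the diameter, here below the top edge, so y_c = 2.4 + 0.810629 = 3.21063 m and h_c = 3.21063 × 0.900319 = 2.89059 m.
A = πr²/2 = π × 1.91²/2 = 5.73042 m².
Resultant F = γ·h_c·A = 14.78367 × 2.89059 × 5.73042 = 244.881 kN.
I_c = (π/8 − 8/(9π))·r⁴ = 0.109757 × 1.91⁴ = 1.46072 m⁴.
Centre of pressure: y_p = y_c + I_c/(y_c·A) = 3.21063 + 1.46072/(3.21063 × 5.73042) = 3.21063 + 0.0793945 = 3.29002 m along the plane.
Vertically, h_p = y_p·sinθ = 3.29002 × 0.900319 = 2.96207 m.

h_p = 2.96 m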